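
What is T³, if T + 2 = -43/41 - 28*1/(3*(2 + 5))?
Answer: -156590819/1860867 ≈ -84.149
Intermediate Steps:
T = -539/123 (T = -2 + (-43/41 - 28*1/(3*(2 + 5))) = -2 + (-43*1/41 - 28/(7*3)) = -2 + (-43/41 - 28/21) = -2 + (-43/41 - 28*1/21) = -2 + (-43/41 - 4/3) = -2 - 293/123 = -539/123 ≈ -4.3821)
T³ = (-539/123)³ = -156590819/1860867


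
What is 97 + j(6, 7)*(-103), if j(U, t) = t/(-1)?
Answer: 818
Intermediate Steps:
j(U, t) = -t (j(U, t) = t*(-1) = -t)
97 + j(6, 7)*(-103) = 97 - 1*7*(-103) = 97 - 7*(-103) = 97 + 721 = 818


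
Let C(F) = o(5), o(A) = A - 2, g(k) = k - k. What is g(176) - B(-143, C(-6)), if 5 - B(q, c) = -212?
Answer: -217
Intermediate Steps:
g(k) = 0
o(A) = -2 + A
C(F) = 3 (C(F) = -2 + 5 = 3)
B(q, c) = 217 (B(q, c) = 5 - 1*(-212) = 5 + 212 = 217)
g(176) - B(-143, C(-6)) = 0 - 1*217 = 0 - 217 = -217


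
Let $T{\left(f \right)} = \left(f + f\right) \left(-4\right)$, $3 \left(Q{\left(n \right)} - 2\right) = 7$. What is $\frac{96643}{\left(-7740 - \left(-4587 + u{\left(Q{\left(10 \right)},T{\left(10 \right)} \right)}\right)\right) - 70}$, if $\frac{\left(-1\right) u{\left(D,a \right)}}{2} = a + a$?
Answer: $- \frac{96643}{3543} \approx -27.277$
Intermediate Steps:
$Q{\left(n \right)} = \frac{13}{3}$ ($Q{\left(n \right)} = 2 + \frac{1}{3} \cdot 7 = 2 + \frac{7}{3} = \frac{13}{3}$)
$T{\left(f \right)} = - 8 f$ ($T{\left(f \right)} = 2 f \left(-4\right) = - 8 f$)
$u{\left(D,a \right)} = - 4 a$ ($u{\left(D,a \right)} = - 2 \left(a + a\right) = - 2 \cdot 2 a = - 4 a$)
$\frac{96643}{\left(-7740 - \left(-4587 + u{\left(Q{\left(10 \right)},T{\left(10 \right)} \right)}\right)\right) - 70} = \frac{96643}{\left(-7740 + \left(4587 - - 4 \left(\left(-8\right) 10\right)\right)\right) - 70} = \frac{96643}{\left(-7740 + \left(4587 - \left(-4\right) \left(-80\right)\right)\right) - 70} = \frac{96643}{\left(-7740 + \left(4587 - 320\right)\right) - 70} = \frac{96643}{\left(-7740 + 4267\right) - 70} = \frac{96643}{-3473 - 70} = \frac{96643}{-3543} = 96643 \left(- \frac{1}{3543}\right) = - \frac{96643}{3543}$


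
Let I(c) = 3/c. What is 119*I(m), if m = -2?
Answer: -357/2 ≈ -178.50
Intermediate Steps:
119*I(m) = 119*(3/(-2)) = 119*(3*(-1/2)) = 119*(-3/2) = -357/2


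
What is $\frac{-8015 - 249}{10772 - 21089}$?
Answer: $\frac{8264}{10317} \approx 0.80101$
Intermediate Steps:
$\frac{-8015 - 249}{10772 - 21089} = \frac{-8015 + \left(-10432 + 10183\right)}{-10317} = \left(-8015 - 249\right) \left(- \frac{1}{10317}\right) = \left(-8264\right) \left(- \frac{1}{10317}\right) = \frac{8264}{10317}$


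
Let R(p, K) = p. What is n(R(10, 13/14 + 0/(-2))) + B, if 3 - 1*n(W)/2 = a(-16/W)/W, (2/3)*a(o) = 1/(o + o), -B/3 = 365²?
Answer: -12789405/32 ≈ -3.9967e+5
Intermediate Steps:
B = -399675 (B = -3*365² = -3*133225 = -399675)
a(o) = 3/(4*o) (a(o) = 3/(2*(o + o)) = 3/(2*((2*o))) = 3*(1/(2*o))/2 = 3/(4*o))
n(W) = 195/32 (n(W) = 6 - 2*3/(4*((-16/W)))/W = 6 - 2*3*(-W/16)/4/W = 6 - 2*(-3*W/64)/W = 6 - 2*(-3/64) = 6 + 3/32 = 195/32)
n(R(10, 13/14 + 0/(-2))) + B = 195/32 - 399675 = -12789405/32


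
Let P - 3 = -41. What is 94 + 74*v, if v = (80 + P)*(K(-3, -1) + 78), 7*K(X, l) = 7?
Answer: 245626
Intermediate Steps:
P = -38 (P = 3 - 41 = -38)
K(X, l) = 1 (K(X, l) = (1/7)*7 = 1)
v = 3318 (v = (80 - 38)*(1 + 78) = 42*79 = 3318)
94 + 74*v = 94 + 74*3318 = 94 + 245532 = 245626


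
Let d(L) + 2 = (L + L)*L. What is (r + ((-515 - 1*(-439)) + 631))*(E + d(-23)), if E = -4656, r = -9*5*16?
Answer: 594000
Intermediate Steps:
r = -720 (r = -45*16 = -720)
d(L) = -2 + 2*L**2 (d(L) = -2 + (L + L)*L = -2 + (2*L)*L = -2 + 2*L**2)
(r + ((-515 - 1*(-439)) + 631))*(E + d(-23)) = (-720 + ((-515 - 1*(-439)) + 631))*(-4656 + (-2 + 2*(-23)**2)) = (-720 + ((-515 + 439) + 631))*(-4656 + (-2 + 2*529)) = (-720 + (-76 + 631))*(-4656 + (-2 + 1058)) = (-720 + 555)*(-4656 + 1056) = -165*(-3600) = 594000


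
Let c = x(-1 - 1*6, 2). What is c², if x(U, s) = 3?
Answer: 9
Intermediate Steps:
c = 3
c² = 3² = 9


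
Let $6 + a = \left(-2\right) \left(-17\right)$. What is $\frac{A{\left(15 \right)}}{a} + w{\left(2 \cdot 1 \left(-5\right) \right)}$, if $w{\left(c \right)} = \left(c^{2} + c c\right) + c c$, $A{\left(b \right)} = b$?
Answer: $\frac{8415}{28} \approx 300.54$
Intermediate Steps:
$a = 28$ ($a = -6 - -34 = -6 + 34 = 28$)
$w{\left(c \right)} = 3 c^{2}$ ($w{\left(c \right)} = \left(c^{2} + c^{2}\right) + c^{2} = 2 c^{2} + c^{2} = 3 c^{2}$)
$\frac{A{\left(15 \right)}}{a} + w{\left(2 \cdot 1 \left(-5\right) \right)} = \frac{15}{28} + 3 \left(2 \cdot 1 \left(-5\right)\right)^{2} = 15 \cdot \frac{1}{28} + 3 \left(2 \left(-5\right)\right)^{2} = \frac{15}{28} + 3 \left(-10\right)^{2} = \frac{15}{28} + 3 \cdot 100 = \frac{15}{28} + 300 = \frac{8415}{28}$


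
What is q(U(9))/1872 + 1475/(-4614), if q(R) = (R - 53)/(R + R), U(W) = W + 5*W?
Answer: -49700831/155473344 ≈ -0.31967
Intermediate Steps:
U(W) = 6*W
q(R) = (-53 + R)/(2*R) (q(R) = (-53 + R)/((2*R)) = (-53 + R)*(1/(2*R)) = (-53 + R)/(2*R))
q(U(9))/1872 + 1475/(-4614) = ((-53 + 6*9)/(2*((6*9))))/1872 + 1475/(-4614) = ((1/2)*(-53 + 54)/54)*(1/1872) + 1475*(-1/4614) = ((1/2)*(1/54)*1)*(1/1872) - 1475/4614 = (1/108)*(1/1872) - 1475/4614 = 1/202176 - 1475/4614 = -49700831/155473344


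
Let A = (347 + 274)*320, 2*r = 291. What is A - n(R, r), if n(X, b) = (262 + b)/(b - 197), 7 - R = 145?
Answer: 20468975/103 ≈ 1.9873e+5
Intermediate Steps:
R = -138 (R = 7 - 1*145 = 7 - 145 = -138)
r = 291/2 (r = (½)*291 = 291/2 ≈ 145.50)
n(X, b) = (262 + b)/(-197 + b)
A = 198720 (A = 621*320 = 198720)
A - n(R, r) = 198720 - (262 + 291/2)/(-197 + 291/2) = 198720 - 815/((-103/2)*2) = 198720 - (-2)*815/(103*2) = 198720 - 1*(-815/103) = 198720 + 815/103 = 20468975/103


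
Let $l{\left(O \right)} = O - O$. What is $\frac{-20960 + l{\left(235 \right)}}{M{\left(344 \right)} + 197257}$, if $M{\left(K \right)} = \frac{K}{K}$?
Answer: $- \frac{10480}{98629} \approx -0.10626$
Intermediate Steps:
$l{\left(O \right)} = 0$
$M{\left(K \right)} = 1$
$\frac{-20960 + l{\left(235 \right)}}{M{\left(344 \right)} + 197257} = \frac{-20960 + 0}{1 + 197257} = - \frac{20960}{197258} = \left(-20960\right) \frac{1}{197258} = - \frac{10480}{98629}$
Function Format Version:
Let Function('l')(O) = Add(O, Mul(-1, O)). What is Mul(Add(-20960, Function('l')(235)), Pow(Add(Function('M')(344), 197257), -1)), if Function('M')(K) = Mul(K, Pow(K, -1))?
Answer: Rational(-10480, 98629) ≈ -0.10626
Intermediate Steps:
Function('l')(O) = 0
Function('M')(K) = 1
Mul(Add(-20960, Function('l')(235)), Pow(Add(Function('M')(344), 197257), -1)) = Mul(Add(-20960, 0), Pow(Add(1, 197257), -1)) = Mul(-20960, Pow(197258, -1)) = Mul(-20960, Rational(1, 197258)) = Rational(-10480, 98629)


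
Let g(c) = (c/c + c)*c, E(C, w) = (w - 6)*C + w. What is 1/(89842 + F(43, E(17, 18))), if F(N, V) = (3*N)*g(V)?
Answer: 1/6476116 ≈ 1.5441e-7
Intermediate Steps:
E(C, w) = w + C*(-6 + w) (E(C, w) = (-6 + w)*C + w = C*(-6 + w) + w = w + C*(-6 + w))
g(c) = c*(1 + c) (g(c) = (1 + c)*c = c*(1 + c))
F(N, V) = 3*N*V*(1 + V) (F(N, V) = (3*N)*(V*(1 + V)) = 3*N*V*(1 + V))
1/(89842 + F(43, E(17, 18))) = 1/(89842 + 3*43*(18 - 6*17 + 17*18)*(1 + (18 - 6*17 + 17*18))) = 1/(89842 + 3*43*(18 - 102 + 306)*(1 + (18 - 102 + 306))) = 1/(89842 + 3*43*222*(1 + 222)) = 1/(89842 + 3*43*222*223) = 1/(89842 + 6386274) = 1/6476116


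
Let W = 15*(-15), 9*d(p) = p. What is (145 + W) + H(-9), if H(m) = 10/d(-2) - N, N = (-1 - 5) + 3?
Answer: -122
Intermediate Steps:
d(p) = p/9
W = -225
N = -3 (N = -6 + 3 = -3)
H(m) = -42 (H(m) = 10/(((⅑)*(-2))) - 1*(-3) = 10/(-2/9) + 3 = 10*(-9/2) + 3 = -45 + 3 = -42)
(145 + W) + H(-9) = (145 - 225) - 42 = -80 - 42 = -122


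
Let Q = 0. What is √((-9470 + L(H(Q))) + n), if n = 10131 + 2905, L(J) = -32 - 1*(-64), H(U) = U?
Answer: √3598 ≈ 59.983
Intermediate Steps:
L(J) = 32 (L(J) = -32 + 64 = 32)
n = 13036
√((-9470 + L(H(Q))) + n) = √((-9470 + 32) + 13036) = √(-9438 + 13036) = √3598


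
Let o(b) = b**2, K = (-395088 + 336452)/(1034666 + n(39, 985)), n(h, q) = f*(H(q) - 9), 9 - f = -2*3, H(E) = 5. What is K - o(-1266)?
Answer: -829110516386/517303 ≈ -1.6028e+6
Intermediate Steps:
f = 15 (f = 9 - (-2)*3 = 9 - 1*(-6) = 9 + 6 = 15)
n(h, q) = -60 (n(h, q) = 15*(5 - 9) = 15*(-4) = -60)
K = -29318/517303 (K = (-395088 + 336452)/(1034666 - 60) = -58636/1034606 = -58636*1/1034606 = -29318/517303 ≈ -0.056675)
K - o(-1266) = -29318/517303 - 1*(-1266)**2 = -29318/517303 - 1*1602756 = -29318/517303 - 1602756 = -829110516386/517303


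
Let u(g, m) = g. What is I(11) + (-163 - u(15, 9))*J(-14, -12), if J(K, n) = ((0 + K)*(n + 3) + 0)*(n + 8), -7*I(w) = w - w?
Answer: 89712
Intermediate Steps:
I(w) = 0 (I(w) = -(w - w)/7 = -1/7*0 = 0)
J(K, n) = K*(3 + n)*(8 + n) (J(K, n) = (K*(3 + n) + 0)*(8 + n) = (K*(3 + n))*(8 + n) = K*(3 + n)*(8 + n))
I(11) + (-163 - u(15, 9))*J(-14, -12) = 0 + (-163 - 1*15)*(-14*(24 + (-12)**2 + 11*(-12))) = 0 + (-163 - 15)*(-14*(24 + 144 - 132)) = 0 - (-2492)*36 = 0 - 178*(-504) = 0 + 89712 = 89712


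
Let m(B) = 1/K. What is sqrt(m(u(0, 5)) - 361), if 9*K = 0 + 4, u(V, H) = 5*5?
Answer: I*sqrt(1435)/2 ≈ 18.941*I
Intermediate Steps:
u(V, H) = 25
K = 4/9 (K = (0 + 4)/9 = (1/9)*4 = 4/9 ≈ 0.44444)
m(B) = 9/4 (m(B) = 1/(4/9) = 9/4)
sqrt(m(u(0, 5)) - 361) = sqrt(9/4 - 361) = sqrt(-1435/4) = I*sqrt(1435)/2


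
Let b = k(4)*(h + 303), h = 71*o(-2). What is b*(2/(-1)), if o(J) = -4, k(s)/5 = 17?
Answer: -3230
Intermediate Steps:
k(s) = 85 (k(s) = 5*17 = 85)
h = -284 (h = 71*(-4) = -284)
b = 1615 (b = 85*(-284 + 303) = 85*19 = 1615)
b*(2/(-1)) = 1615*(2/(-1)) = 1615*(2*(-1)) = 1615*(-2) = -3230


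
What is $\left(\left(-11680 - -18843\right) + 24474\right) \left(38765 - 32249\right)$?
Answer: $206146692$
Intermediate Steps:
$\left(\left(-11680 - -18843\right) + 24474\right) \left(38765 - 32249\right) = \left(\left(-11680 + 18843\right) + 24474\right) 6516 = \left(7163 + 24474\right) 6516 = 31637 \cdot 6516 = 206146692$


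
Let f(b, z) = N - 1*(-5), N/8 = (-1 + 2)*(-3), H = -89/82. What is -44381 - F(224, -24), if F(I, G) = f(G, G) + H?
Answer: -3637595/82 ≈ -44361.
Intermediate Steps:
H = -89/82 (H = -89*1/82 = -89/82 ≈ -1.0854)
N = -24 (N = 8*((-1 + 2)*(-3)) = 8*(1*(-3)) = 8*(-3) = -24)
f(b, z) = -19 (f(b, z) = -24 - 1*(-5) = -24 + 5 = -19)
F(I, G) = -1647/82 (F(I, G) = -19 - 89/82 = -1647/82)
-44381 - F(224, -24) = -44381 - 1*(-1647/82) = -44381 + 1647/82 = -3637595/82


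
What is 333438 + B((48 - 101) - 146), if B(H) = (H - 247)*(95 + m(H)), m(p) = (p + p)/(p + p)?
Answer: 290622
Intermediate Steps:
m(p) = 1 (m(p) = (2*p)/((2*p)) = (2*p)*(1/(2*p)) = 1)
B(H) = -23712 + 96*H (B(H) = (H - 247)*(95 + 1) = (-247 + H)*96 = -23712 + 96*H)
333438 + B((48 - 101) - 146) = 333438 + (-23712 + 96*((48 - 101) - 146)) = 333438 + (-23712 + 96*(-53 - 146)) = 333438 + (-23712 + 96*(-199)) = 333438 + (-23712 - 19104) = 333438 - 42816 = 290622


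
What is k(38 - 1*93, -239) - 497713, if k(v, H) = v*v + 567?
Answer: -494121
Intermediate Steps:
k(v, H) = 567 + v**2 (k(v, H) = v**2 + 567 = 567 + v**2)
k(38 - 1*93, -239) - 497713 = (567 + (38 - 1*93)**2) - 497713 = (567 + (38 - 93)**2) - 497713 = (567 + (-55)**2) - 497713 = (567 + 3025) - 497713 = 3592 - 497713 = -494121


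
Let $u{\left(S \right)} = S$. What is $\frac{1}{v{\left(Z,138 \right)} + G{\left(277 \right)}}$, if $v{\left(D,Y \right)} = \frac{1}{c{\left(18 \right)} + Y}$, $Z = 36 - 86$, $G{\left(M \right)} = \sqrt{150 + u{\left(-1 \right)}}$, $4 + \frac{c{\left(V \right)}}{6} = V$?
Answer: $- \frac{222}{7343315} + \frac{49284 \sqrt{149}}{7343315} \approx 0.081893$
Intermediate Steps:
$c{\left(V \right)} = -24 + 6 V$
$G{\left(M \right)} = \sqrt{149}$ ($G{\left(M \right)} = \sqrt{150 - 1} = \sqrt{149}$)
$Z = -50$
$v{\left(D,Y \right)} = \frac{1}{84 + Y}$ ($v{\left(D,Y \right)} = \frac{1}{\left(-24 + 6 \cdot 18\right) + Y} = \frac{1}{\left(-24 + 108\right) + Y} = \frac{1}{84 + Y}$)
$\frac{1}{v{\left(Z,138 \right)} + G{\left(277 \right)}} = \frac{1}{\frac{1}{84 + 138} + \sqrt{149}} = \frac{1}{\frac{1}{222} + \sqrt{149}}$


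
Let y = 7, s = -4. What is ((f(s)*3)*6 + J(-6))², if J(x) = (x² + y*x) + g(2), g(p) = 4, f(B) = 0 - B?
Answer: 4900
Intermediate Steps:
f(B) = -B
J(x) = 4 + x² + 7*x (J(x) = (x² + 7*x) + 4 = 4 + x² + 7*x)
((f(s)*3)*6 + J(-6))² = ((-1*(-4)*3)*6 + (4 + (-6)² + 7*(-6)))² = ((4*3)*6 + (4 + 36 - 42))² = (12*6 - 2)² = (72 - 2)² = 70² = 4900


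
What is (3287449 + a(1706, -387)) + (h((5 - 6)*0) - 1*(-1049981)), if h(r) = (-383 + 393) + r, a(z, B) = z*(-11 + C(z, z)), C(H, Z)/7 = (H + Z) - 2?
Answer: 45040894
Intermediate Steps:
C(H, Z) = -14 + 7*H + 7*Z (C(H, Z) = 7*((H + Z) - 2) = 7*(-2 + H + Z) = -14 + 7*H + 7*Z)
a(z, B) = z*(-25 + 14*z) (a(z, B) = z*(-11 + (-14 + 7*z + 7*z)) = z*(-11 + (-14 + 14*z)) = z*(-25 + 14*z))
h(r) = 10 + r
(3287449 + a(1706, -387)) + (h((5 - 6)*0) - 1*(-1049981)) = (3287449 + 1706*(-25 + 14*1706)) + ((10 + (5 - 6)*0) - 1*(-1049981)) = (3287449 + 1706*(-25 + 23884)) + ((10 - 1*0) + 1049981) = (3287449 + 1706*23859) + ((10 + 0) + 1049981) = (3287449 + 40703454) + (10 + 1049981) = 43990903 + 1049991 = 45040894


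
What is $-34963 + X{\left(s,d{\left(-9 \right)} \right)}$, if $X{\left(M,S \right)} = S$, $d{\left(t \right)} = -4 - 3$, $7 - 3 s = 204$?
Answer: $-34970$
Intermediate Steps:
$s = - \frac{197}{3}$ ($s = \frac{7}{3} - 68 = - \frac{197}{3} \approx -65.667$)
$d{\left(t \right)} = -7$ ($d{\left(t \right)} = -4 - 3 = -7$)
$-34963 + X{\left(s,d{\left(-9 \right)} \right)} = -34963 - 7 = -34970$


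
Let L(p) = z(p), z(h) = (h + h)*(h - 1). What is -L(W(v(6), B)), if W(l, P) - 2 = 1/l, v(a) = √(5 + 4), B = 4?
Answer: -56/9 ≈ -6.2222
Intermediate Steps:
v(a) = 3 (v(a) = √9 = 3)
W(l, P) = 2 + 1/l
z(h) = 2*h*(-1 + h) (z(h) = (2*h)*(-1 + h) = 2*h*(-1 + h))
L(p) = 2*p*(-1 + p)
-L(W(v(6), B)) = -2*(2 + 1/3)*(-1 + (2 + 1/3)) = -2*(2 + ⅓)*(-1 + (2 + ⅓)) = -2*7*(-1 + 7/3)/3 = -2*7*4/(3*3) = -1*56/9 = -56/9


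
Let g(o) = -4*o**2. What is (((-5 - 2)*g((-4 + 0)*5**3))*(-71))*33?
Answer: -16401000000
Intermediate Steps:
(((-5 - 2)*g((-4 + 0)*5**3))*(-71))*33 = (((-5 - 2)*(-4*15625*(-4 + 0)**2))*(-71))*33 = (-(-28)*(-4*125)**2*(-71))*33 = (-(-28)*(-500)**2*(-71))*33 = (-(-28)*250000*(-71))*33 = (-7*(-1000000)*(-71))*33 = (7000000*(-71))*33 = -497000000*33 = -16401000000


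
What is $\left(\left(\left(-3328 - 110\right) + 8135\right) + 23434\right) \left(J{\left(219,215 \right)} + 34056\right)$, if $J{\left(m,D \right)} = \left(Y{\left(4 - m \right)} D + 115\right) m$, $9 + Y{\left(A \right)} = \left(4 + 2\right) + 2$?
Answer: $341960436$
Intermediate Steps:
$Y{\left(A \right)} = -1$ ($Y{\left(A \right)} = -9 + \left(\left(4 + 2\right) + 2\right) = -9 + \left(6 + 2\right) = -9 + 8 = -1$)
$J{\left(m,D \right)} = m \left(115 - D\right)$ ($J{\left(m,D \right)} = \left(- D + 115\right) m = \left(115 - D\right) m = m \left(115 - D\right)$)
$\left(\left(\left(-3328 - 110\right) + 8135\right) + 23434\right) \left(J{\left(219,215 \right)} + 34056\right) = \left(\left(\left(-3328 - 110\right) + 8135\right) + 23434\right) \left(219 \left(115 - 215\right) + 34056\right) = \left(\left(-3438 + 8135\right) + 23434\right) \left(219 \left(115 - 215\right) + 34056\right) = \left(4697 + 23434\right) \left(219 \left(-100\right) + 34056\right) = 28131 \left(-21900 + 34056\right) = 28131 \cdot 12156 = 341960436$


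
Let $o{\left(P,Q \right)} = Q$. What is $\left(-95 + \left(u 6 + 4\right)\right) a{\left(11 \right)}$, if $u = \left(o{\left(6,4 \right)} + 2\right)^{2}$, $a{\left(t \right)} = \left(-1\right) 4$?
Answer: $-500$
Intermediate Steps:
$a{\left(t \right)} = -4$
$u = 36$ ($u = \left(4 + 2\right)^{2} = 6^{2} = 36$)
$\left(-95 + \left(u 6 + 4\right)\right) a{\left(11 \right)} = \left(-95 + \left(36 \cdot 6 + 4\right)\right) \left(-4\right) = \left(-95 + \left(216 + 4\right)\right) \left(-4\right) = \left(-95 + 220\right) \left(-4\right) = 125 \left(-4\right) = -500$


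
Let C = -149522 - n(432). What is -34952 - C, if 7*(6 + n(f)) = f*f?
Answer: 988572/7 ≈ 1.4122e+5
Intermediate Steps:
n(f) = -6 + f**2/7 (n(f) = -6 + (f*f)/7 = -6 + f**2/7)
C = -1233236/7 (C = -149522 - (-6 + (1/7)*432**2) = -149522 - (-6 + (1/7)*186624) = -149522 - (-6 + 186624/7) = -149522 - 1*186582/7 = -149522 - 186582/7 = -1233236/7 ≈ -1.7618e+5)
-34952 - C = -34952 - 1*(-1233236/7) = -34952 + 1233236/7 = 988572/7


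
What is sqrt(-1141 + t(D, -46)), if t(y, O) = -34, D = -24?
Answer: 5*I*sqrt(47) ≈ 34.278*I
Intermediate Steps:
sqrt(-1141 + t(D, -46)) = sqrt(-1141 - 34) = sqrt(-1175) = 5*I*sqrt(47)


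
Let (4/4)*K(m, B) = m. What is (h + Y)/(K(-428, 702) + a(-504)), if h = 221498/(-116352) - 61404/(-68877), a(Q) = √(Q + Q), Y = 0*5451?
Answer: 5357687843/2277948143616 + 50071849*I*√7/759316047872 ≈ 0.002352 + 0.00017447*I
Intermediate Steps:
K(m, B) = m
Y = 0
a(Q) = √2*√Q (a(Q) = √(2*Q) = √2*√Q)
h = -50071849/49468992 (h = 221498*(-1/116352) - 61404*(-1/68877) = -110749/58176 + 20468/22959 = -50071849/49468992 ≈ -1.0122)
(h + Y)/(K(-428, 702) + a(-504)) = (-50071849/49468992 + 0)/(-428 + √2*√(-504)) = -50071849/(49468992*(-428 + √2*(6*I*√14))) = -50071849/(49468992*(-428 + 12*I*√7))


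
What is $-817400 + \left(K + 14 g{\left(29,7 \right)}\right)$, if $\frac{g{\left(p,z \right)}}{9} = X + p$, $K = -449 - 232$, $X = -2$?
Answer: $-814679$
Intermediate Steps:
$K = -681$
$g{\left(p,z \right)} = -18 + 9 p$ ($g{\left(p,z \right)} = 9 \left(-2 + p\right) = -18 + 9 p$)
$-817400 + \left(K + 14 g{\left(29,7 \right)}\right) = -817400 - \left(681 - 14 \left(-18 + 9 \cdot 29\right)\right) = -817400 - \left(681 - 14 \left(-18 + 261\right)\right) = -817400 + \left(-681 + 14 \cdot 243\right) = -817400 + \left(-681 + 3402\right) = -817400 + 2721 = -814679$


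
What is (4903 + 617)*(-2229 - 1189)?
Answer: -18867360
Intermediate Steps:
(4903 + 617)*(-2229 - 1189) = 5520*(-3418) = -18867360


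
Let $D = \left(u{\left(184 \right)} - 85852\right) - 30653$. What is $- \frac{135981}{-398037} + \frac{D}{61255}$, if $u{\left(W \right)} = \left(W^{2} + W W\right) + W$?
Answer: $- \frac{3672888126}{8127252145} \approx -0.45192$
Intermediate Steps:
$u{\left(W \right)} = W + 2 W^{2}$ ($u{\left(W \right)} = \left(W^{2} + W^{2}\right) + W = 2 W^{2} + W = W + 2 W^{2}$)
$D = -48609$ ($D = \left(184 \left(1 + 2 \cdot 184\right) - 85852\right) - 30653 = \left(184 \left(1 + 368\right) - 85852\right) - 30653 = \left(184 \cdot 369 - 85852\right) - 30653 = \left(67896 - 85852\right) - 30653 = -17956 - 30653 = -48609$)
$- \frac{135981}{-398037} + \frac{D}{61255} = - \frac{135981}{-398037} - \frac{48609}{61255} = \left(-135981\right) \left(- \frac{1}{398037}\right) - \frac{48609}{61255} = \frac{45327}{132679} - \frac{48609}{61255} = - \frac{3672888126}{8127252145}$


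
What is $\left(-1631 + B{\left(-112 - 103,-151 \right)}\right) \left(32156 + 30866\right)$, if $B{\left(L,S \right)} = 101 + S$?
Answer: $-105939982$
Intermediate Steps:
$\left(-1631 + B{\left(-112 - 103,-151 \right)}\right) \left(32156 + 30866\right) = \left(-1631 + \left(101 - 151\right)\right) \left(32156 + 30866\right) = \left(-1631 - 50\right) 63022 = \left(-1681\right) 63022 = -105939982$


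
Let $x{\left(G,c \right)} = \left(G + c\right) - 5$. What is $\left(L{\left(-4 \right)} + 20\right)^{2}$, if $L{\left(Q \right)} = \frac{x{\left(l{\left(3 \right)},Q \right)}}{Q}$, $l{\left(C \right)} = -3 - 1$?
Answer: $\frac{8649}{16} \approx 540.56$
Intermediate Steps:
$l{\left(C \right)} = -4$ ($l{\left(C \right)} = -3 - 1 = -4$)
$x{\left(G,c \right)} = -5 + G + c$
$L{\left(Q \right)} = \frac{-9 + Q}{Q}$ ($L{\left(Q \right)} = \frac{-5 - 4 + Q}{Q} = \frac{-9 + Q}{Q}$)
$\left(L{\left(-4 \right)} + 20\right)^{2} = \left(\frac{-9 - 4}{-4} + 20\right)^{2} = \left(\left(- \frac{1}{4}\right) \left(-13\right) + 20\right)^{2} = \left(\frac{13}{4} + 20\right)^{2} = \left(\frac{93}{4}\right)^{2} = \frac{8649}{16}$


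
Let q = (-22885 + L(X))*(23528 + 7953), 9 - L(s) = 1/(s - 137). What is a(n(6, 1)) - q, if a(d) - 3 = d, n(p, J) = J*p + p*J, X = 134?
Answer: 2160446632/3 ≈ 7.2015e+8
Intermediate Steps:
L(s) = 9 - 1/(-137 + s) (L(s) = 9 - 1/(s - 137) = 9 - 1/(-137 + s))
n(p, J) = 2*J*p (n(p, J) = J*p + J*p = 2*J*p)
q = -2160446587/3 (q = (-22885 + (-1234 + 9*134)/(-137 + 134))*(23528 + 7953) = (-22885 + (-1234 + 1206)/(-3))*31481 = (-22885 - 1/3*(-28))*31481 = (-22885 + 28/3)*31481 = -68627/3*31481 = -2160446587/3 ≈ -7.2015e+8)
a(d) = 3 + d
a(n(6, 1)) - q = (3 + 2*1*6) - 1*(-2160446587/3) = (3 + 12) + 2160446587/3 = 15 + 2160446587/3 = 2160446632/3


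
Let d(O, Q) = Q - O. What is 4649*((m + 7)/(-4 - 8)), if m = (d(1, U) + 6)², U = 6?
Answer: -148768/3 ≈ -49589.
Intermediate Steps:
m = 121 (m = ((6 - 1*1) + 6)² = ((6 - 1) + 6)² = (5 + 6)² = 11² = 121)
4649*((m + 7)/(-4 - 8)) = 4649*((121 + 7)/(-4 - 8)) = 4649*(128/(-12)) = 4649*(128*(-1/12)) = 4649*(-32/3) = -148768/3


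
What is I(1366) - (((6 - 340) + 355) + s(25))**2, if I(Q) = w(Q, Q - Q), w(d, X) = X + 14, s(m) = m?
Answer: -2102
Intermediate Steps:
w(d, X) = 14 + X
I(Q) = 14 (I(Q) = 14 + (Q - Q) = 14 + 0 = 14)
I(1366) - (((6 - 340) + 355) + s(25))**2 = 14 - (((6 - 340) + 355) + 25)**2 = 14 - ((-334 + 355) + 25)**2 = 14 - (21 + 25)**2 = 14 - 1*46**2 = 14 - 1*2116 = 14 - 2116 = -2102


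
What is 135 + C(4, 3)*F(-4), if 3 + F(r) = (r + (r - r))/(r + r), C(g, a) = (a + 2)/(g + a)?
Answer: 1865/14 ≈ 133.21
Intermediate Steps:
C(g, a) = (2 + a)/(a + g)
F(r) = -5/2 (F(r) = -3 + (r + (r - r))/(r + r) = -3 + (r + 0)/((2*r)) = -3 + r*(1/(2*r)) = -3 + ½ = -5/2)
135 + C(4, 3)*F(-4) = 135 + ((2 + 3)/(3 + 4))*(-5/2) = 135 + (5/7)*(-5/2) = 135 - 25/14 = 1865/14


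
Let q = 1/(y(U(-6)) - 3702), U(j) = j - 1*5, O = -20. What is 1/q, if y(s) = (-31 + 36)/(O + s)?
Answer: -114767/31 ≈ -3702.2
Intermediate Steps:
U(j) = -5 + j (U(j) = j - 5 = -5 + j)
y(s) = 5/(-20 + s) (y(s) = (-31 + 36)/(-20 + s) = 5/(-20 + s))
q = -31/114767 (q = 1/(5/(-20 + (-5 - 6)) - 3702) = 1/(5/(-20 - 11) - 3702) = 1/(5/(-31) - 3702) = 1/(5*(-1/31) - 3702) = 1/(-5/31 - 3702) = 1/(-114767/31) = -31/114767 ≈ -0.00027011)
1/q = 1/(-31/114767) = -114767/31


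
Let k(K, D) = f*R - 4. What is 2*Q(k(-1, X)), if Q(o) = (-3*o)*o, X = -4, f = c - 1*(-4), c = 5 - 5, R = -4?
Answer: -2400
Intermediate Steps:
c = 0
f = 4 (f = 0 - 1*(-4) = 0 + 4 = 4)
k(K, D) = -20 (k(K, D) = 4*(-4) - 4 = -16 - 4 = -20)
Q(o) = -3*o**2
2*Q(k(-1, X)) = 2*(-3*(-20)**2) = 2*(-3*400) = 2*(-1200) = -2400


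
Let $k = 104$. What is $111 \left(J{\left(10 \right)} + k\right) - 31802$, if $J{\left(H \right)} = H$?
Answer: $-19148$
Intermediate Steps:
$111 \left(J{\left(10 \right)} + k\right) - 31802 = 111 \left(10 + 104\right) - 31802 = 111 \cdot 114 - 31802 = 12654 - 31802 = -19148$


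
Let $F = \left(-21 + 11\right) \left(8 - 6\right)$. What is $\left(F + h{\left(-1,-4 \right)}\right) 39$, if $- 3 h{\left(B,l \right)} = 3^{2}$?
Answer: $-897$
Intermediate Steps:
$F = -20$ ($F = \left(-10\right) 2 = -20$)
$h{\left(B,l \right)} = -3$ ($h{\left(B,l \right)} = - \frac{3^{2}}{3} = \left(- \frac{1}{3}\right) 9 = -3$)
$\left(F + h{\left(-1,-4 \right)}\right) 39 = \left(-20 - 3\right) 39 = \left(-23\right) 39 = -897$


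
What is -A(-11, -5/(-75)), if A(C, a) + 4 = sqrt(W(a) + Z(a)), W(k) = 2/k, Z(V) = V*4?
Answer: 4 - sqrt(6810)/15 ≈ -1.5015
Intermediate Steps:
Z(V) = 4*V
A(C, a) = -4 + sqrt(2/a + 4*a)
-A(-11, -5/(-75)) = -(-4 + sqrt(2/((-5/(-75))) + 4*(-5/(-75)))) = -(-4 + sqrt(2/((-5*(-1/75))) + 4*(-5*(-1/75)))) = -(-4 + sqrt(2/(1/15) + 4*(1/15))) = -(-4 + sqrt(2*15 + 4/15)) = -(-4 + sqrt(30 + 4/15)) = -(-4 + sqrt(454/15)) = -(-4 + sqrt(6810)/15) = 4 - sqrt(6810)/15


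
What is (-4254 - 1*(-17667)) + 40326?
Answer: 53739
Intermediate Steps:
(-4254 - 1*(-17667)) + 40326 = (-4254 + 17667) + 40326 = 13413 + 40326 = 53739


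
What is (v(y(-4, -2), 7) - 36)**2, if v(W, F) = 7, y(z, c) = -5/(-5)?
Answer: 841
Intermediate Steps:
y(z, c) = 1 (y(z, c) = -5*(-1/5) = 1)
(v(y(-4, -2), 7) - 36)**2 = (7 - 36)**2 = (-29)**2 = 841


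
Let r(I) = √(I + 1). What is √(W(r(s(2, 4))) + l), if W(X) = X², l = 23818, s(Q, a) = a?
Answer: 3*√2647 ≈ 154.35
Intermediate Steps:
r(I) = √(1 + I)
√(W(r(s(2, 4))) + l) = √((√(1 + 4))² + 23818) = √((√5)² + 23818) = √(5 + 23818) = √23823 = 3*√2647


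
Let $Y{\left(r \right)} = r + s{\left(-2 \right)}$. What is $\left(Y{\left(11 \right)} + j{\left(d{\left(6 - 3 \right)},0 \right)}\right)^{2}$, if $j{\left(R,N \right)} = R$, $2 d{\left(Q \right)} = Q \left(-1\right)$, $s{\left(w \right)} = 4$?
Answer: $\frac{729}{4} \approx 182.25$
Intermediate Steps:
$d{\left(Q \right)} = - \frac{Q}{2}$ ($d{\left(Q \right)} = \frac{Q \left(-1\right)}{2} = \frac{\left(-1\right) Q}{2} = - \frac{Q}{2}$)
$Y{\left(r \right)} = 4 + r$ ($Y{\left(r \right)} = r + 4 = 4 + r$)
$\left(Y{\left(11 \right)} + j{\left(d{\left(6 - 3 \right)},0 \right)}\right)^{2} = \left(\left(4 + 11\right) - \frac{6 - 3}{2}\right)^{2} = \left(15 - \frac{6 - 3}{2}\right)^{2} = \left(15 - \frac{3}{2}\right)^{2} = \left(\frac{27}{2}\right)^{2} = \frac{729}{4}$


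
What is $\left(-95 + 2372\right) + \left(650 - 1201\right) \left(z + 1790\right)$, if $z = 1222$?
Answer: $-1657335$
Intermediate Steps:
$\left(-95 + 2372\right) + \left(650 - 1201\right) \left(z + 1790\right) = \left(-95 + 2372\right) + \left(650 - 1201\right) \left(1222 + 1790\right) = 2277 - 1659612 = -1657335$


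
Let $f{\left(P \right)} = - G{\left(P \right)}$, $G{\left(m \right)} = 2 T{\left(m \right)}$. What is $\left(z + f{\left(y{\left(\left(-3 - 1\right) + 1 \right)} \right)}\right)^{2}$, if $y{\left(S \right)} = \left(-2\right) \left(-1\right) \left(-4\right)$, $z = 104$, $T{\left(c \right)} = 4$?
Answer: $9216$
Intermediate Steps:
$G{\left(m \right)} = 8$ ($G{\left(m \right)} = 2 \cdot 4 = 8$)
$y{\left(S \right)} = -8$ ($y{\left(S \right)} = 2 \left(-4\right) = -8$)
$f{\left(P \right)} = -8$ ($f{\left(P \right)} = \left(-1\right) 8 = -8$)
$\left(z + f{\left(y{\left(\left(-3 - 1\right) + 1 \right)} \right)}\right)^{2} = \left(104 - 8\right)^{2} = 96^{2} = 9216$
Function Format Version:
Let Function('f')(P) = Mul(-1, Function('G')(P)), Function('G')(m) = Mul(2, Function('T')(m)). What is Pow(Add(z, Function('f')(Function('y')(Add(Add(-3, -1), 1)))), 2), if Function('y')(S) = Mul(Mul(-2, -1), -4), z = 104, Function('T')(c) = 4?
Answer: 9216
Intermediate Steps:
Function('G')(m) = 8 (Function('G')(m) = Mul(2, 4) = 8)
Function('y')(S) = -8 (Function('y')(S) = Mul(2, -4) = -8)
Function('f')(P) = -8 (Function('f')(P) = Mul(-1, 8) = -8)
Pow(Add(z, Function('f')(Function('y')(Add(Add(-3, -1), 1)))), 2) = Pow(Add(104, -8), 2) = Pow(96, 2) = 9216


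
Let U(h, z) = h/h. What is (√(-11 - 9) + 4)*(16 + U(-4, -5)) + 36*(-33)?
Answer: -1120 + 34*I*√5 ≈ -1120.0 + 76.026*I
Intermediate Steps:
U(h, z) = 1
(√(-11 - 9) + 4)*(16 + U(-4, -5)) + 36*(-33) = (√(-11 - 9) + 4)*(16 + 1) + 36*(-33) = (√(-20) + 4)*17 - 1188 = (2*I*√5 + 4)*17 - 1188 = (4 + 2*I*√5)*17 - 1188 = (68 + 34*I*√5) - 1188 = -1120 + 34*I*√5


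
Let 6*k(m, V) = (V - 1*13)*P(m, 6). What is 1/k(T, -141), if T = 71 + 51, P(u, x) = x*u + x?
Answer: -1/18942 ≈ -5.2793e-5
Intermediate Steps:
P(u, x) = x + u*x (P(u, x) = u*x + x = x + u*x)
T = 122
k(m, V) = (-13 + V)*(6 + 6*m)/6 (k(m, V) = ((V - 1*13)*(6*(1 + m)))/6 = ((V - 13)*(6 + 6*m))/6 = ((-13 + V)*(6 + 6*m))/6 = (-13 + V)*(6 + 6*m)/6)
1/k(T, -141) = 1/((1 + 122)*(-13 - 141)) = 1/(123*(-154)) = 1/(-18942) = -1/18942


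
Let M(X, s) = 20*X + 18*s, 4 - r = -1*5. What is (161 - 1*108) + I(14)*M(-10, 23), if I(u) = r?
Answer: 1979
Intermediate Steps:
r = 9 (r = 4 - (-1)*5 = 4 - 1*(-5) = 4 + 5 = 9)
I(u) = 9
M(X, s) = 18*s + 20*X
(161 - 1*108) + I(14)*M(-10, 23) = (161 - 1*108) + 9*(18*23 + 20*(-10)) = (161 - 108) + 9*(414 - 200) = 53 + 9*214 = 53 + 1926 = 1979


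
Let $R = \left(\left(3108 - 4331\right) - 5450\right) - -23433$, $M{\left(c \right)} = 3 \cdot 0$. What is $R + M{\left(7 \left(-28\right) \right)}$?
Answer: $16760$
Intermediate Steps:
$M{\left(c \right)} = 0$
$R = 16760$ ($R = \left(-1223 - 5450\right) + 23433 = -6673 + 23433 = 16760$)
$R + M{\left(7 \left(-28\right) \right)} = 16760 + 0 = 16760$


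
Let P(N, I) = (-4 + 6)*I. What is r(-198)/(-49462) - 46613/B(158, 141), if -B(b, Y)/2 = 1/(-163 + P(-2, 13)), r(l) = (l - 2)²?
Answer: -157931736111/49462 ≈ -3.1930e+6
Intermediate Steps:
r(l) = (-2 + l)²
P(N, I) = 2*I
B(b, Y) = 2/137 (B(b, Y) = -2/(-163 + 2*13) = -2/(-163 + 26) = -2/(-137) = -2*(-1/137) = 2/137)
r(-198)/(-49462) - 46613/B(158, 141) = (-2 - 198)²/(-49462) - 46613/2/137 = (-200)²*(-1/49462) - 46613*137/2 = 40000*(-1/49462) - 6385981/2 = -20000/24731 - 6385981/2 = -157931736111/49462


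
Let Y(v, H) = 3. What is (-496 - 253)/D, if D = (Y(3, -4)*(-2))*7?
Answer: 107/6 ≈ 17.833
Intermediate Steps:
D = -42 (D = (3*(-2))*7 = -6*7 = -42)
(-496 - 253)/D = (-496 - 253)/(-42) = -749*(-1/42) = 107/6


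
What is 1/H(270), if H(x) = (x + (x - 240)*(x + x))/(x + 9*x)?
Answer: 10/61 ≈ 0.16393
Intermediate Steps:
H(x) = (x + 2*x*(-240 + x))/(10*x) (H(x) = (x + (-240 + x)*(2*x))/((10*x)) = (x + 2*x*(-240 + x))*(1/(10*x)) = (x + 2*x*(-240 + x))/(10*x))
1/H(270) = 1/(-479/10 + (⅕)*270) = 1/(-479/10 + 54) = 1/(61/10) = 10/61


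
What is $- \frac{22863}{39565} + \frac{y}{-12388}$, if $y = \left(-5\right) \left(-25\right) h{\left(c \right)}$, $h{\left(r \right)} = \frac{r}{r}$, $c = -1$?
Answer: $- \frac{288172469}{490131220} \approx -0.58795$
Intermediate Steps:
$h{\left(r \right)} = 1$
$y = 125$ ($y = \left(-5\right) \left(-25\right) 1 = 125 \cdot 1 = 125$)
$- \frac{22863}{39565} + \frac{y}{-12388} = - \frac{22863}{39565} + \frac{125}{-12388} = \left(-22863\right) \frac{1}{39565} + 125 \left(- \frac{1}{12388}\right) = - \frac{22863}{39565} - \frac{125}{12388} = - \frac{288172469}{490131220}$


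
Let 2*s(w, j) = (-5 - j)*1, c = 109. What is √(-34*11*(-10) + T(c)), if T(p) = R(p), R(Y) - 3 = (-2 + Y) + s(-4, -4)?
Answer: √15398/2 ≈ 62.044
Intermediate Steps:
s(w, j) = -5/2 - j/2 (s(w, j) = ((-5 - j)*1)/2 = (-5 - j)/2 = -5/2 - j/2)
R(Y) = ½ + Y (R(Y) = 3 + ((-2 + Y) + (-5/2 - ½*(-4))) = 3 + ((-2 + Y) + (-5/2 + 2)) = 3 + ((-2 + Y) - ½) = 3 + (-5/2 + Y) = ½ + Y)
T(p) = ½ + p
√(-34*11*(-10) + T(c)) = √(-34*11*(-10) + (½ + 109)) = √(-374*(-10) + 219/2) = √(3740 + 219/2) = √(7699/2) = √15398/2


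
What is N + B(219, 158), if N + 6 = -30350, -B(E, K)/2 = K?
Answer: -30672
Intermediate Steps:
B(E, K) = -2*K
N = -30356 (N = -6 - 30350 = -30356)
N + B(219, 158) = -30356 - 2*158 = -30356 - 316 = -30672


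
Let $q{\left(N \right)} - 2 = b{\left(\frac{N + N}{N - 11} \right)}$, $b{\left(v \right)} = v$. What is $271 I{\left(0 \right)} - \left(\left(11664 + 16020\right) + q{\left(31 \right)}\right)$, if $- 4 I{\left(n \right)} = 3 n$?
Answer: $- \frac{276891}{10} \approx -27689.0$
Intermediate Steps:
$I{\left(n \right)} = - \frac{3 n}{4}$
$q{\left(N \right)} = 2 + \frac{2 N}{-11 + N}$ ($q{\left(N \right)} = 2 + \frac{N + N}{N - 11} = 2 + \frac{2 N}{-11 + N}$)
$271 I{\left(0 \right)} - \left(\left(11664 + 16020\right) + q{\left(31 \right)}\right) = 271 \left(\left(- \frac{3}{4}\right) 0\right) - \left(\left(11664 + 16020\right) + \frac{2 \left(-11 + 2 \cdot 31\right)}{-11 + 31}\right) = 271 \cdot 0 - \left(27684 + \frac{2 \left(-11 + 62\right)}{20}\right) = 0 - \left(27684 + 2 \cdot \frac{1}{20} \cdot 51\right) = 0 - \left(27684 + \frac{51}{10}\right) = 0 - \frac{276891}{10} = - \frac{276891}{10}$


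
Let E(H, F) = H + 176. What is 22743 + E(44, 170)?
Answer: 22963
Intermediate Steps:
E(H, F) = 176 + H
22743 + E(44, 170) = 22743 + (176 + 44) = 22743 + 220 = 22963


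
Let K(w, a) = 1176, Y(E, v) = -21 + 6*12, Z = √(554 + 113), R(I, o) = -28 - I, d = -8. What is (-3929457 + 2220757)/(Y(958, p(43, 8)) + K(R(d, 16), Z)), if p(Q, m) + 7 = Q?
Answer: -1708700/1227 ≈ -1392.6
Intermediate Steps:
p(Q, m) = -7 + Q
Z = √667 ≈ 25.826
Y(E, v) = 51 (Y(E, v) = -21 + 72 = 51)
(-3929457 + 2220757)/(Y(958, p(43, 8)) + K(R(d, 16), Z)) = (-3929457 + 2220757)/(51 + 1176) = -1708700/1227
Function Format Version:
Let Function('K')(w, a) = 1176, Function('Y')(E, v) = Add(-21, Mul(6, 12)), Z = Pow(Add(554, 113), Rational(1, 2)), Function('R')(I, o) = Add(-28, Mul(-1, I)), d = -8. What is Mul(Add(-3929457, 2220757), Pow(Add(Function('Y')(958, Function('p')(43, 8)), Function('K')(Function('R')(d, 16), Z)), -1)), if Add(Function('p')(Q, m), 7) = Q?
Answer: Rational(-1708700, 1227) ≈ -1392.6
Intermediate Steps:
Function('p')(Q, m) = Add(-7, Q)
Z = Pow(667, Rational(1, 2)) ≈ 25.826
Function('Y')(E, v) = 51 (Function('Y')(E, v) = Add(-21, 72) = 51)
Mul(Add(-3929457, 2220757), Pow(Add(Function('Y')(958, Function('p')(43, 8)), Function('K')(Function('R')(d, 16), Z)), -1)) = Mul(Add(-3929457, 2220757), Pow(Add(51, 1176), -1)) = Mul(-1708700, Pow(1227, -1)) = Mul(-1708700, Rational(1, 1227)) = Rational(-1708700, 1227)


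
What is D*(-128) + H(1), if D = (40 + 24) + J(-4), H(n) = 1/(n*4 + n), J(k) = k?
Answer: -38399/5 ≈ -7679.8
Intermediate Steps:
H(n) = 1/(5*n) (H(n) = 1/(4*n + n) = 1/(5*n))
D = 60 (D = (40 + 24) - 4 = 64 - 4 = 60)
D*(-128) + H(1) = 60*(-128) + (1/5)/1 = -7680 + (1/5)*1 = -7680 + 1/5 = -38399/5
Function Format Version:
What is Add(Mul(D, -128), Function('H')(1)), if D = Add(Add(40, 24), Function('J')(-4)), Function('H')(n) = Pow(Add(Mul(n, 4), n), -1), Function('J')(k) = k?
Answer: Rational(-38399, 5) ≈ -7679.8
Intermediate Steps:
Function('H')(n) = Mul(Rational(1, 5), Pow(n, -1)) (Function('H')(n) = Pow(Add(Mul(4, n), n), -1) = Pow(Mul(5, n), -1) = Mul(Rational(1, 5), Pow(n, -1)))
D = 60 (D = Add(Add(40, 24), -4) = Add(64, -4) = 60)
Add(Mul(D, -128), Function('H')(1)) = Add(Mul(60, -128), Mul(Rational(1, 5), Pow(1, -1))) = Add(-7680, Mul(Rational(1, 5), 1)) = Add(-7680, Rational(1, 5)) = Rational(-38399, 5)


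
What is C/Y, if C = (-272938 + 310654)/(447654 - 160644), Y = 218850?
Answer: 3143/5234344875 ≈ 6.0046e-7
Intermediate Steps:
C = 6286/47835 (C = 37716/287010 = 37716*(1/287010) = 6286/47835 ≈ 0.13141)
C/Y = (6286/47835)/218850 = (6286/47835)*(1/218850) = 3143/5234344875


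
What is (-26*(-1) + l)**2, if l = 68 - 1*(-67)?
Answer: 25921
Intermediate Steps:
l = 135 (l = 68 + 67 = 135)
(-26*(-1) + l)**2 = (-26*(-1) + 135)**2 = (26 + 135)**2 = 161**2 = 25921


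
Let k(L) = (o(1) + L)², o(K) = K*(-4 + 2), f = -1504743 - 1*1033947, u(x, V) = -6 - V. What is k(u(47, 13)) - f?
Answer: 2539131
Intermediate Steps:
f = -2538690 (f = -1504743 - 1033947 = -2538690)
o(K) = -2*K (o(K) = K*(-2) = -2*K)
k(L) = (-2 + L)² (k(L) = (-2*1 + L)² = (-2 + L)²)
k(u(47, 13)) - f = (-2 + (-6 - 1*13))² - 1*(-2538690) = (-2 + (-6 - 13))² + 2538690 = (-2 - 19)² + 2538690 = (-21)² + 2538690 = 441 + 2538690 = 2539131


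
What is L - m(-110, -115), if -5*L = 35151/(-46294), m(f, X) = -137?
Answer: 31746541/231470 ≈ 137.15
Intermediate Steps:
L = 35151/231470 (L = -35151/(5*(-46294)) = -35151*(-1)/(5*46294) = -⅕*(-35151/46294) = 35151/231470 ≈ 0.15186)
L - m(-110, -115) = 35151/231470 - 1*(-137) = 35151/231470 + 137 = 31746541/231470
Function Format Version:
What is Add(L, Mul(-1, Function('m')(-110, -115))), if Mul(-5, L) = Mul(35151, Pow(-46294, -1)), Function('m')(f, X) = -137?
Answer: Rational(31746541, 231470) ≈ 137.15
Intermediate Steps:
L = Rational(35151, 231470) (L = Mul(Rational(-1, 5), Mul(35151, Pow(-46294, -1))) = Mul(Rational(-1, 5), Mul(35151, Rational(-1, 46294))) = Mul(Rational(-1, 5), Rational(-35151, 46294)) = Rational(35151, 231470) ≈ 0.15186)
Add(L, Mul(-1, Function('m')(-110, -115))) = Add(Rational(35151, 231470), Mul(-1, -137)) = Add(Rational(35151, 231470), 137) = Rational(31746541, 231470)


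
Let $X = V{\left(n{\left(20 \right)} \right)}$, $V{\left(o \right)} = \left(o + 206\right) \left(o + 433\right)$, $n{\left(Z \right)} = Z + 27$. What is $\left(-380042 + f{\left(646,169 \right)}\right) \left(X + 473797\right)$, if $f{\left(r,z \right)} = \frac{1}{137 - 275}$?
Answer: $- \frac{31217678868889}{138} \approx -2.2622 \cdot 10^{11}$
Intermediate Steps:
$n{\left(Z \right)} = 27 + Z$
$V{\left(o \right)} = \left(206 + o\right) \left(433 + o\right)$
$X = 121440$ ($X = 89198 + \left(27 + 20\right)^{2} + 639 \left(27 + 20\right) = 89198 + 47^{2} + 639 \cdot 47 = 89198 + 2209 + 30033 = 121440$)
$f{\left(r,z \right)} = - \frac{1}{138}$ ($f{\left(r,z \right)} = \frac{1}{-138} = - \frac{1}{138}$)
$\left(-380042 + f{\left(646,169 \right)}\right) \left(X + 473797\right) = \left(-380042 - \frac{1}{138}\right) \left(121440 + 473797\right) = \left(- \frac{52445797}{138}\right) 595237 = - \frac{31217678868889}{138}$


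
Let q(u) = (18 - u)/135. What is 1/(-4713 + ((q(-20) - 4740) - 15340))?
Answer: -135/3347017 ≈ -4.0334e-5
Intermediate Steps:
q(u) = 2/15 - u/135 (q(u) = (18 - u)*(1/135) = 2/15 - u/135)
1/(-4713 + ((q(-20) - 4740) - 15340)) = 1/(-4713 + (((2/15 - 1/135*(-20)) - 4740) - 15340)) = 1/(-4713 + (((2/15 + 4/27) - 4740) - 15340)) = 1/(-4713 + ((38/135 - 4740) - 15340)) = 1/(-4713 + (-639862/135 - 15340)) = 1/(-4713 - 2710762/135) = 1/(-3347017/135) = -135/3347017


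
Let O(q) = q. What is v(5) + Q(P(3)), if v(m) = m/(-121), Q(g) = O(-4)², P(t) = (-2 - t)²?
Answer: 1931/121 ≈ 15.959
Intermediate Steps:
Q(g) = 16 (Q(g) = (-4)² = 16)
v(m) = -m/121 (v(m) = m*(-1/121) = -m/121)
v(5) + Q(P(3)) = -1/121*5 + 16 = -5/121 + 16 = 1931/121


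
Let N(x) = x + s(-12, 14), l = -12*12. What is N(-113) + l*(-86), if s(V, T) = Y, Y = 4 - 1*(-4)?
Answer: 12279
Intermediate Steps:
Y = 8 (Y = 4 + 4 = 8)
l = -144
s(V, T) = 8
N(x) = 8 + x (N(x) = x + 8 = 8 + x)
N(-113) + l*(-86) = (8 - 113) - 144*(-86) = -105 + 12384 = 12279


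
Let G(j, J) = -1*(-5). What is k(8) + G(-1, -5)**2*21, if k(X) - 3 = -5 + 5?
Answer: 528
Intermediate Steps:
G(j, J) = 5
k(X) = 3 (k(X) = 3 + (-5 + 5) = 3 + 0 = 3)
k(8) + G(-1, -5)**2*21 = 3 + 5**2*21 = 3 + 25*21 = 3 + 525 = 528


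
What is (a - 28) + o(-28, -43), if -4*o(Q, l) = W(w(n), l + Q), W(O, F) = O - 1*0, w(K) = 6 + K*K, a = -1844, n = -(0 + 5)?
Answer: -7519/4 ≈ -1879.8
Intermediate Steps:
n = -5 (n = -1*5 = -5)
w(K) = 6 + K²
W(O, F) = O (W(O, F) = O + 0 = O)
o(Q, l) = -31/4 (o(Q, l) = -(6 + (-5)²)/4 = -(6 + 25)/4 = -¼*31 = -31/4)
(a - 28) + o(-28, -43) = (-1844 - 28) - 31/4 = -1872 - 31/4 = -7519/4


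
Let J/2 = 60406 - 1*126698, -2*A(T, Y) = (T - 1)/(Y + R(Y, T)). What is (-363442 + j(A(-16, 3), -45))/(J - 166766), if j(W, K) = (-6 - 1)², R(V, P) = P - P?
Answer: 363393/299350 ≈ 1.2139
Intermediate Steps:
R(V, P) = 0
A(T, Y) = -(-1 + T)/(2*Y) (A(T, Y) = -(T - 1)/(2*(Y + 0)) = -(-1 + T)/(2*Y))
j(W, K) = 49 (j(W, K) = (-7)² = 49)
J = -132584 (J = 2*(60406 - 1*126698) = 2*(60406 - 126698) = 2*(-66292) = -132584)
(-363442 + j(A(-16, 3), -45))/(J - 166766) = (-363442 + 49)/(-132584 - 166766) = -363393/(-299350) = -363393*(-1/299350) = 363393/299350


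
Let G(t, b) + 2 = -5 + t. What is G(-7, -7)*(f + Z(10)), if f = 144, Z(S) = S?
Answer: -2156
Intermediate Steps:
G(t, b) = -7 + t (G(t, b) = -2 + (-5 + t) = -7 + t)
G(-7, -7)*(f + Z(10)) = (-7 - 7)*(144 + 10) = -14*154 = -2156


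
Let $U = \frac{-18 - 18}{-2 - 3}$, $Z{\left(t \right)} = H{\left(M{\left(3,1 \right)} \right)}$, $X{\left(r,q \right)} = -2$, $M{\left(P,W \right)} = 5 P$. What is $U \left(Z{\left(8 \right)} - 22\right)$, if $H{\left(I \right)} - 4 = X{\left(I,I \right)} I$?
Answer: $- \frac{1728}{5} \approx -345.6$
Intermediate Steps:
$H{\left(I \right)} = 4 - 2 I$
$Z{\left(t \right)} = -26$ ($Z{\left(t \right)} = 4 - 2 \cdot 5 \cdot 3 = 4 - 30 = -26$)
$U = \frac{36}{5}$ ($U = - \frac{36}{-5} = \left(-36\right) \left(- \frac{1}{5}\right) = \frac{36}{5} \approx 7.2$)
$U \left(Z{\left(8 \right)} - 22\right) = \frac{36 \left(-26 - 22\right)}{5} = \frac{36}{5} \left(-48\right) = - \frac{1728}{5}$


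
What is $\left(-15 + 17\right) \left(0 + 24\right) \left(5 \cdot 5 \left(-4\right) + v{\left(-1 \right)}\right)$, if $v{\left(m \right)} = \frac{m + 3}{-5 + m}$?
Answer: $-4816$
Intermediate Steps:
$v{\left(m \right)} = \frac{3 + m}{-5 + m}$
$\left(-15 + 17\right) \left(0 + 24\right) \left(5 \cdot 5 \left(-4\right) + v{\left(-1 \right)}\right) = \left(-15 + 17\right) \left(0 + 24\right) \left(5 \cdot 5 \left(-4\right) + \frac{3 - 1}{-5 - 1}\right) = 2 \cdot 24 \left(25 \left(-4\right) + \frac{1}{-6} \cdot 2\right) = 48 \left(-100 - \frac{1}{3}\right) = 48 \left(- \frac{301}{3}\right) = -4816$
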